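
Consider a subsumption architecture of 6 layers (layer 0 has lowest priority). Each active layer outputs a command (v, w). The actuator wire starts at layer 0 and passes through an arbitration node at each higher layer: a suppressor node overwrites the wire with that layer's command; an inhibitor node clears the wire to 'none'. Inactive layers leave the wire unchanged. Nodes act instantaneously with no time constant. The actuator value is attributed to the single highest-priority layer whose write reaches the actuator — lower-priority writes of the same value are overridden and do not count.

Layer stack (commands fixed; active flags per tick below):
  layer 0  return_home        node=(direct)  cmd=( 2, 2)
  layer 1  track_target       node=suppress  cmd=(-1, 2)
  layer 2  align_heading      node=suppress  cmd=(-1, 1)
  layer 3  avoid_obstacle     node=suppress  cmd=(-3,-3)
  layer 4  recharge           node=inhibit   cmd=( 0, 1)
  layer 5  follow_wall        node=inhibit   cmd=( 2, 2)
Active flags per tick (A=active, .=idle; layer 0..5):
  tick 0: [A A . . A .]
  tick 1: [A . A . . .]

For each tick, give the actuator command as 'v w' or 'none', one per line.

none
-1 1

tick 0:
  L0 return_home: active, feeds wire = (2, 2)
  L1 track_target: active, suppressor → wire = (-1, 2)
  L2 align_heading: idle → wire stays (-1, 2)
  L3 avoid_obstacle: idle → wire stays (-1, 2)
  L4 recharge: active, inhibitor → wire = none
  L5 follow_wall: idle → wire stays none
  actuator = none
tick 1:
  L0 return_home: active, feeds wire = (2, 2)
  L1 track_target: idle → wire stays (2, 2)
  L2 align_heading: active, suppressor → wire = (-1, 1)
  L3 avoid_obstacle: idle → wire stays (-1, 1)
  L4 recharge: idle → wire stays (-1, 1)
  L5 follow_wall: idle → wire stays (-1, 1)
  actuator = (-1, 1)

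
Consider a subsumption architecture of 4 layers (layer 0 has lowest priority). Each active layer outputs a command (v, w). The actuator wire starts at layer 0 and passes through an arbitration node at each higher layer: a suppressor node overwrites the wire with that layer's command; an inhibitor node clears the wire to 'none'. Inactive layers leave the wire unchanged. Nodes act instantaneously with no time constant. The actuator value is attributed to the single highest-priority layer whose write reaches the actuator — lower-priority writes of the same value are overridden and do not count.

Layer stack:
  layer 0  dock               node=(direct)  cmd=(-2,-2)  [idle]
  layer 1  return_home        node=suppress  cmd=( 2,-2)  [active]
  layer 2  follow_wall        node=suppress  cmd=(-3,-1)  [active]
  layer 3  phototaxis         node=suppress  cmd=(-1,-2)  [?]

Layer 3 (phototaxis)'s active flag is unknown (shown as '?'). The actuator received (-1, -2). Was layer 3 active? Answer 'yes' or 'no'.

If layer 3 is active=yes:
  actuator would be (-1, -2)
If layer 3 is active=no:
  actuator would be (-3, -1)
Observed (-1, -2), so layer 3 was active.

yes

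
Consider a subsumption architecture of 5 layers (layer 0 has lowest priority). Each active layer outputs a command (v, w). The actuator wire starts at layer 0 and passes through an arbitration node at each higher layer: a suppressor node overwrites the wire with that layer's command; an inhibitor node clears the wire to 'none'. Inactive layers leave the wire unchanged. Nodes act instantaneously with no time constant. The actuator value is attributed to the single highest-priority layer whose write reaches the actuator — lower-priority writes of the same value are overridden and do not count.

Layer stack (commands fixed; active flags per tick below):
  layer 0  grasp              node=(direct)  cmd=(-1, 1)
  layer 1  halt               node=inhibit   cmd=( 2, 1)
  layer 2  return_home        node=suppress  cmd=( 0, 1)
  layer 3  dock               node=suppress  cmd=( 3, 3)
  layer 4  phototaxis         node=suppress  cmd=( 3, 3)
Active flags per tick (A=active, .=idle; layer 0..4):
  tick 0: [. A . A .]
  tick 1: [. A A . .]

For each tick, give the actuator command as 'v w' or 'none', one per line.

3 3
0 1

tick 0:
  [0] grasp off; wire := none
  [1] halt on (inhibit); wire := none
  [2] return_home off; pass none
  [3] dock on (suppress); wire := (3, 3)
  [4] phototaxis off; pass (3, 3)
  output (3, 3)
tick 1:
  [0] grasp off; wire := none
  [1] halt on (inhibit); wire := none
  [2] return_home on (suppress); wire := (0, 1)
  [3] dock off; pass (0, 1)
  [4] phototaxis off; pass (0, 1)
  output (0, 1)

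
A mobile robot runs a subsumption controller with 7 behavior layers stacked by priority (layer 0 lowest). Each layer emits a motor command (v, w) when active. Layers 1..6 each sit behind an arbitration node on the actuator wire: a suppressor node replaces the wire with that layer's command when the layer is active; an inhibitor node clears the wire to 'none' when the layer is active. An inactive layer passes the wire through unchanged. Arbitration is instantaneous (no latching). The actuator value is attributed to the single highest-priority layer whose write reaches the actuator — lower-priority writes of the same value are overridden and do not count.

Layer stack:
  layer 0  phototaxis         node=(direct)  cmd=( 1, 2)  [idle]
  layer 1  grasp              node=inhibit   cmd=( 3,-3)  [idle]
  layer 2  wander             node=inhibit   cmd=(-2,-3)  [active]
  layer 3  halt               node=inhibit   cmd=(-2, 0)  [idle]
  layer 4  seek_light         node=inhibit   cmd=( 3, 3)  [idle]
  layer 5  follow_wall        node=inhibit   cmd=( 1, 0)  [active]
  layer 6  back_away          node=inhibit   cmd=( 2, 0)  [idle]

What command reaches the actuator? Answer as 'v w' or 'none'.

L0 phototaxis: idle → wire = none
L1 grasp: idle → wire stays none
L2 wander: active, inhibitor → wire = none
L3 halt: idle → wire stays none
L4 seek_light: idle → wire stays none
L5 follow_wall: active, inhibitor → wire = none
L6 back_away: idle → wire stays none
actuator = none

none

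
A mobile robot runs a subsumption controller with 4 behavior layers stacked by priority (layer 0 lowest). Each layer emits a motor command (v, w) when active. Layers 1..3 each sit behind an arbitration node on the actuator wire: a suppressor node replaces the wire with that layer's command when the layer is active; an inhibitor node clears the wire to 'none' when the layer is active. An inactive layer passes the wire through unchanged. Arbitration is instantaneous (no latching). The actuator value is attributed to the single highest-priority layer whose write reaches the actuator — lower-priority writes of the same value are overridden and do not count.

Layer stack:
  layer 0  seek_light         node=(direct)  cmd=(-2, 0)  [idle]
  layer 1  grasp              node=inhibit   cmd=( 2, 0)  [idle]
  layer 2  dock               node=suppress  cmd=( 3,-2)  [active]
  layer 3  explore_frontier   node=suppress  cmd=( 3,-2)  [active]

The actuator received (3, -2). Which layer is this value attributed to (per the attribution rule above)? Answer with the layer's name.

layer 0 (seek_light) idle — none
layer 1 (grasp) idle — unchanged: none
layer 2 (dock) active — suppresses: (3, -2)
layer 3 (explore_frontier) active — suppresses: (3, -2)
→ actuator (3, -2)
last writer: layer 3 = explore_frontier

explore_frontier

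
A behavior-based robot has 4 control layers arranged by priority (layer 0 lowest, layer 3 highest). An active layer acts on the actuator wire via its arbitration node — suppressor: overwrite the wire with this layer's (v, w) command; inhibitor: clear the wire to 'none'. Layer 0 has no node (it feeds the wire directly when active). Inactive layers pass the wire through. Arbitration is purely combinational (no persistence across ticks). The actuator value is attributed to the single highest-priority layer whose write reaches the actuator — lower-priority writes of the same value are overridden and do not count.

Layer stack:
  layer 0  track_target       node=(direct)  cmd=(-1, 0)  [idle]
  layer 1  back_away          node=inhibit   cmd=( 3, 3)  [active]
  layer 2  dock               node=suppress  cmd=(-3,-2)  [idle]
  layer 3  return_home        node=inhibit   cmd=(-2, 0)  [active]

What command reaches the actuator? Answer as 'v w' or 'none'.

L0 track_target: idle → wire = none
L1 back_away: active, inhibitor → wire = none
L2 dock: idle → wire stays none
L3 return_home: active, inhibitor → wire = none
actuator = none

none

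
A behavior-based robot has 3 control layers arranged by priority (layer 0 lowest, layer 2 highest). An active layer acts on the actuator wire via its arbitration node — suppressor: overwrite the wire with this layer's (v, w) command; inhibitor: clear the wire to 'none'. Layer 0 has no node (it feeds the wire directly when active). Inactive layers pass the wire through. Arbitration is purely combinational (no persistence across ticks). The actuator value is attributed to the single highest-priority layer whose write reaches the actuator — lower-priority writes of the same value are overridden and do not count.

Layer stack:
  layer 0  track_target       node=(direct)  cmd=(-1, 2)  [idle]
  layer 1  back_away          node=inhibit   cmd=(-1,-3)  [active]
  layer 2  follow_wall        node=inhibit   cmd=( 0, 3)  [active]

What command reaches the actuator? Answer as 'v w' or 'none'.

none

layer 0 (track_target) idle — none
layer 1 (back_away) active — inhibits: none
layer 2 (follow_wall) active — inhibits: none
→ actuator none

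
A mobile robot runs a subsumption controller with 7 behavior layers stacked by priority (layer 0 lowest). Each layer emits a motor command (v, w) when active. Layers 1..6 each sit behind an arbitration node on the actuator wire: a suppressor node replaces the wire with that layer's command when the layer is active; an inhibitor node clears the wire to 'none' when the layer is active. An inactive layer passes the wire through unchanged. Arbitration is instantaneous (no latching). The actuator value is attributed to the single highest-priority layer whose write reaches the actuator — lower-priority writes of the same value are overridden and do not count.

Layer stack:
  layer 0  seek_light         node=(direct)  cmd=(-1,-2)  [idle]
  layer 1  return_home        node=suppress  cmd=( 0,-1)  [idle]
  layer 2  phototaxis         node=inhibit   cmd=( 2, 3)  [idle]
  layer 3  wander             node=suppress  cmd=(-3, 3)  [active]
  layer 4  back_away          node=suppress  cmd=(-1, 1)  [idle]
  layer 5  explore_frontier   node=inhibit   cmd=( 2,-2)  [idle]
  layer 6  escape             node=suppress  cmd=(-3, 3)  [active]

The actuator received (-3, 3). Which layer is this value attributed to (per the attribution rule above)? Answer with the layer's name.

layer 0 (seek_light) idle — none
layer 1 (return_home) idle — unchanged: none
layer 2 (phototaxis) idle — unchanged: none
layer 3 (wander) active — suppresses: (-3, 3)
layer 4 (back_away) idle — unchanged: (-3, 3)
layer 5 (explore_frontier) idle — unchanged: (-3, 3)
layer 6 (escape) active — suppresses: (-3, 3)
→ actuator (-3, 3)
last writer: layer 6 = escape

escape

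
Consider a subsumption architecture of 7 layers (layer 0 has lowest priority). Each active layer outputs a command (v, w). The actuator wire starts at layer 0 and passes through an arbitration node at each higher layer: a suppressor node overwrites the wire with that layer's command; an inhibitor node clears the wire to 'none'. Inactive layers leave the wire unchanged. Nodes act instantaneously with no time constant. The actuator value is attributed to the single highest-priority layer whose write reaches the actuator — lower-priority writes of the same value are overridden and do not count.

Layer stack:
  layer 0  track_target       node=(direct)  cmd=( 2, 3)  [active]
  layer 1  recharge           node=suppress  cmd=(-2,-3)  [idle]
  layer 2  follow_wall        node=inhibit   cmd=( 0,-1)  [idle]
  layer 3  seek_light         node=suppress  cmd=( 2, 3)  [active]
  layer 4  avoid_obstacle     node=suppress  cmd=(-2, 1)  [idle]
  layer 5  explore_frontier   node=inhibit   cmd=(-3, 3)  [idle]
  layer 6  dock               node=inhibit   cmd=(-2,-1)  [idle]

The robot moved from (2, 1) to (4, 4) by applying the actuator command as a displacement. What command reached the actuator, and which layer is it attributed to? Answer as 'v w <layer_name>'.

displacement = (4, 4) − (2, 1) = (2, 3)
L0 track_target: active, feeds wire = (2, 3)
L1 recharge: idle → wire stays (2, 3)
L2 follow_wall: idle → wire stays (2, 3)
L3 seek_light: active, suppressor → wire = (2, 3)
L4 avoid_obstacle: idle → wire stays (2, 3)
L5 explore_frontier: idle → wire stays (2, 3)
L6 dock: idle → wire stays (2, 3)
actuator = (2, 3) — from layer 3 (seek_light)

2 3 seek_light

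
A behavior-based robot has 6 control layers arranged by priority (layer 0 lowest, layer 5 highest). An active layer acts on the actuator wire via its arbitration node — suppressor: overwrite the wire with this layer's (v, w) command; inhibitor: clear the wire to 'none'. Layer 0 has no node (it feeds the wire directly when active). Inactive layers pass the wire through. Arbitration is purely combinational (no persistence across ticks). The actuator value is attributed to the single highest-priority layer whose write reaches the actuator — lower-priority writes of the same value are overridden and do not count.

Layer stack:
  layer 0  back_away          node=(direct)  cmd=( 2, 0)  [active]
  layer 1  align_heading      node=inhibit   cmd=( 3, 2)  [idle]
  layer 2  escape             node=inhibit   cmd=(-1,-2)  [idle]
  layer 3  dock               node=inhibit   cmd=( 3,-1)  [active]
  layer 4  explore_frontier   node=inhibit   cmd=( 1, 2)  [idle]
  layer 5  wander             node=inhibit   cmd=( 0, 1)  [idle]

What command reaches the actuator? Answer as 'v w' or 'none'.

none

layer 0 (back_away) active — direct: (2, 0)
layer 1 (align_heading) idle — unchanged: (2, 0)
layer 2 (escape) idle — unchanged: (2, 0)
layer 3 (dock) active — inhibits: none
layer 4 (explore_frontier) idle — unchanged: none
layer 5 (wander) idle — unchanged: none
→ actuator none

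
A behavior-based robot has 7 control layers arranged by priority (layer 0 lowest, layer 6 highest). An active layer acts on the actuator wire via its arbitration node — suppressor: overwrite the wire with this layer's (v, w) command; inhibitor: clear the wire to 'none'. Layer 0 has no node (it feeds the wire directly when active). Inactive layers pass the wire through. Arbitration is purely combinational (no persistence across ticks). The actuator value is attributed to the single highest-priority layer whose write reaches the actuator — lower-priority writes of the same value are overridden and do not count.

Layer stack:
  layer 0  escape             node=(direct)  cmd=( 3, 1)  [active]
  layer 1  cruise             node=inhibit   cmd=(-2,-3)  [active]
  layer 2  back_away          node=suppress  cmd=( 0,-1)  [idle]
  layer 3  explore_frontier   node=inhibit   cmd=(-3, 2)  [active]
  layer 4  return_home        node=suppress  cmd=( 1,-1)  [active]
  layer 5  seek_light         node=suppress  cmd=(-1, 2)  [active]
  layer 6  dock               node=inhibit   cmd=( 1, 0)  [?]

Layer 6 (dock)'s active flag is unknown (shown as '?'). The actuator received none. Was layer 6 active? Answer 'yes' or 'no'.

yes

If layer 6 is active=yes:
  actuator would be none
If layer 6 is active=no:
  actuator would be (-1, 2)
Observed none, so layer 6 was active.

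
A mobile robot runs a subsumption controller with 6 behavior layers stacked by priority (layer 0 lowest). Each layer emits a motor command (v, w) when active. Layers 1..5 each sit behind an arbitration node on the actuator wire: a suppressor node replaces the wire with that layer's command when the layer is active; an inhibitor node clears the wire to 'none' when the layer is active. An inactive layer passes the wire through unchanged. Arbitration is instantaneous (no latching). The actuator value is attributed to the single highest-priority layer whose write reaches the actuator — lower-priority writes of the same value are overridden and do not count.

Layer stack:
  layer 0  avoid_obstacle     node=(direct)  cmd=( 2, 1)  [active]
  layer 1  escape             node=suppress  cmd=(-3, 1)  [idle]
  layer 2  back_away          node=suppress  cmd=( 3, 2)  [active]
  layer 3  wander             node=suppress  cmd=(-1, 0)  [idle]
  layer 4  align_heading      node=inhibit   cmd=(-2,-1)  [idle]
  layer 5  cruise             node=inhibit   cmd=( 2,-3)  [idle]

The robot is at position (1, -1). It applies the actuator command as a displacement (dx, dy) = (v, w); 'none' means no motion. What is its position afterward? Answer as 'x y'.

4 1

layer 0 (avoid_obstacle) active — direct: (2, 1)
layer 1 (escape) idle — unchanged: (2, 1)
layer 2 (back_away) active — suppresses: (3, 2)
layer 3 (wander) idle — unchanged: (3, 2)
layer 4 (align_heading) idle — unchanged: (3, 2)
layer 5 (cruise) idle — unchanged: (3, 2)
→ actuator (3, 2)
position: (1, -1) + (3, 2) = (4, 1)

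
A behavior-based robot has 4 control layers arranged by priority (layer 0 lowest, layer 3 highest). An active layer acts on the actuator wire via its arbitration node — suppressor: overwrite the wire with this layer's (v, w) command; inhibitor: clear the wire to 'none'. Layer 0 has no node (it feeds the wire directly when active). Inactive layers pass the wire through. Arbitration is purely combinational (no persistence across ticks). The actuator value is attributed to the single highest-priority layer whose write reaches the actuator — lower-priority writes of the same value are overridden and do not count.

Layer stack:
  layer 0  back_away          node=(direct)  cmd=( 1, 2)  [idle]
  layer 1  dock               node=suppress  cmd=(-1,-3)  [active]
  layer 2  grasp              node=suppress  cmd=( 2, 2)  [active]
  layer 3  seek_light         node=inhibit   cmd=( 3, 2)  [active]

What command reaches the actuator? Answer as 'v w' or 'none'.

none

layer 0 (back_away) idle — none
layer 1 (dock) active — suppresses: (-1, -3)
layer 2 (grasp) active — suppresses: (2, 2)
layer 3 (seek_light) active — inhibits: none
→ actuator none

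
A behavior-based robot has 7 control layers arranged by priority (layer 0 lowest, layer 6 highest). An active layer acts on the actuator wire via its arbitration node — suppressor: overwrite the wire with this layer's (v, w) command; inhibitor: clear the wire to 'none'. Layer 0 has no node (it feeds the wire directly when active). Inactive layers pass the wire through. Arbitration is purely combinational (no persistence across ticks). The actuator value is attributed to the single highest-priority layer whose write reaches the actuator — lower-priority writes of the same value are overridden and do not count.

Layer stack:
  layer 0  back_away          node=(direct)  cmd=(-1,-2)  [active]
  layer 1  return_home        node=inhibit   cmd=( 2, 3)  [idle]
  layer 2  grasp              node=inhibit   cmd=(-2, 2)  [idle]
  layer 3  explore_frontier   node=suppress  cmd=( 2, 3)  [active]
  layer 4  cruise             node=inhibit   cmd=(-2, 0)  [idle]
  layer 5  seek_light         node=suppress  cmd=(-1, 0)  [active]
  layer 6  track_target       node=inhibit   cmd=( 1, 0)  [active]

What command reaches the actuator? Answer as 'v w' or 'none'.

layer 0 (back_away) active — direct: (-1, -2)
layer 1 (return_home) idle — unchanged: (-1, -2)
layer 2 (grasp) idle — unchanged: (-1, -2)
layer 3 (explore_frontier) active — suppresses: (2, 3)
layer 4 (cruise) idle — unchanged: (2, 3)
layer 5 (seek_light) active — suppresses: (-1, 0)
layer 6 (track_target) active — inhibits: none
→ actuator none

none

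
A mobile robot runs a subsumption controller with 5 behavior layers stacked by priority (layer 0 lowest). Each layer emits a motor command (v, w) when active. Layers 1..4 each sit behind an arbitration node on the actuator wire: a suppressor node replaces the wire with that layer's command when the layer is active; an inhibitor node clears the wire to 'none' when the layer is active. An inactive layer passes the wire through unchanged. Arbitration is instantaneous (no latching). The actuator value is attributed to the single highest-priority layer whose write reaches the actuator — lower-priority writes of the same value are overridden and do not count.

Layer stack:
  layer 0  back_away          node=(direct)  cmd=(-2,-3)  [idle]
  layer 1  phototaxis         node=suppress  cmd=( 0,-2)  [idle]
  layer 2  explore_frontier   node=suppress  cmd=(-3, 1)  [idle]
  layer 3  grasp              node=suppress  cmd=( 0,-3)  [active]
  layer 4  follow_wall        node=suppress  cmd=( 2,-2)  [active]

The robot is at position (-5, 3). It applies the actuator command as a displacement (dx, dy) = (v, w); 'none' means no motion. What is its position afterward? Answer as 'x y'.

-3 1

layer 0 (back_away) idle — none
layer 1 (phototaxis) idle — unchanged: none
layer 2 (explore_frontier) idle — unchanged: none
layer 3 (grasp) active — suppresses: (0, -3)
layer 4 (follow_wall) active — suppresses: (2, -2)
→ actuator (2, -2)
position: (-5, 3) + (2, -2) = (-3, 1)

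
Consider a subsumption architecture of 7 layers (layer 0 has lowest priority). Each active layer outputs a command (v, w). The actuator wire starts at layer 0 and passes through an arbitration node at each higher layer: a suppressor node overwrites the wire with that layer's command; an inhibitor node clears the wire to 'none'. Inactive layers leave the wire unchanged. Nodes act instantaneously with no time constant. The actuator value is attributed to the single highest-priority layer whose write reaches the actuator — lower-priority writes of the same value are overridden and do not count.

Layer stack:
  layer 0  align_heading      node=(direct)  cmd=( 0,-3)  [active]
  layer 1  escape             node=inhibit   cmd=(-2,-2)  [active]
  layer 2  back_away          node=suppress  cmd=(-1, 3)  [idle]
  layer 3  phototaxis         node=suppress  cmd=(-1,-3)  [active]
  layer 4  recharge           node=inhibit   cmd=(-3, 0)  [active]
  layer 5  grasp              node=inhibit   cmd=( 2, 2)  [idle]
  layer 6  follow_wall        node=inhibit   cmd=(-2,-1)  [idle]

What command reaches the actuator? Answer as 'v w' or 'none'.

none

layer 0 (align_heading) active — direct: (0, -3)
layer 1 (escape) active — inhibits: none
layer 2 (back_away) idle — unchanged: none
layer 3 (phototaxis) active — suppresses: (-1, -3)
layer 4 (recharge) active — inhibits: none
layer 5 (grasp) idle — unchanged: none
layer 6 (follow_wall) idle — unchanged: none
→ actuator none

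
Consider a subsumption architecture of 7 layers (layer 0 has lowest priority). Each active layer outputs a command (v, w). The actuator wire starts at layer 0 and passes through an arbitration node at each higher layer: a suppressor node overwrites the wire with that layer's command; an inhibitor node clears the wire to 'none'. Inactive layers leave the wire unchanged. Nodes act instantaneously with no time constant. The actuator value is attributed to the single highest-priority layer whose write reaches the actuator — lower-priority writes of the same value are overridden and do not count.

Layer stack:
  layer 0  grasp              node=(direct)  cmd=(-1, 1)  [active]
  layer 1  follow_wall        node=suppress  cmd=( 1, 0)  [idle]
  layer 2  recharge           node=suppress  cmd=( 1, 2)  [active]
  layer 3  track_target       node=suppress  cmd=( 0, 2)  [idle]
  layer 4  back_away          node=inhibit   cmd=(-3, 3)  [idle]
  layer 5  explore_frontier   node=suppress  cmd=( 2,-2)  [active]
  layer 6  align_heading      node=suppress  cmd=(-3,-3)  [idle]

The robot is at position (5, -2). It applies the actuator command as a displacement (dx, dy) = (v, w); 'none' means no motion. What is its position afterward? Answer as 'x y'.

7 -4

L0 grasp: active, feeds wire = (-1, 1)
L1 follow_wall: idle → wire stays (-1, 1)
L2 recharge: active, suppressor → wire = (1, 2)
L3 track_target: idle → wire stays (1, 2)
L4 back_away: idle → wire stays (1, 2)
L5 explore_frontier: active, suppressor → wire = (2, -2)
L6 align_heading: idle → wire stays (2, -2)
actuator = (2, -2)
position: (5, -2) + (2, -2) = (7, -4)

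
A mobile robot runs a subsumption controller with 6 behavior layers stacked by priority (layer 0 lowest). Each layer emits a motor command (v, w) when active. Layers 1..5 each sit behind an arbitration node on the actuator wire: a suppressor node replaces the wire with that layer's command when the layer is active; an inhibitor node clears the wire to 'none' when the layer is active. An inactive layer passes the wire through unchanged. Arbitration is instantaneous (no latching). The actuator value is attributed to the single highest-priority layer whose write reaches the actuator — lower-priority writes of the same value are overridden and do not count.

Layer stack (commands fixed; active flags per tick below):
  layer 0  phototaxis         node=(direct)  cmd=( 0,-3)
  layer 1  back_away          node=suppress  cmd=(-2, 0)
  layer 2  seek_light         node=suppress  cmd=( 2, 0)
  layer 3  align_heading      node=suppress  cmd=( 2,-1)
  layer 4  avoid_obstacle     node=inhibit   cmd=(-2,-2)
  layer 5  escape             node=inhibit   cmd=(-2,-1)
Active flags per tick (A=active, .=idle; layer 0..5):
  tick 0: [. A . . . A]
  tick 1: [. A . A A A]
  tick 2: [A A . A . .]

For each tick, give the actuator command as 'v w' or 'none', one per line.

none
none
2 -1

tick 0:
  L0 phototaxis: idle → wire = none
  L1 back_away: active, suppressor → wire = (-2, 0)
  L2 seek_light: idle → wire stays (-2, 0)
  L3 align_heading: idle → wire stays (-2, 0)
  L4 avoid_obstacle: idle → wire stays (-2, 0)
  L5 escape: active, inhibitor → wire = none
  actuator = none
tick 1:
  L0 phototaxis: idle → wire = none
  L1 back_away: active, suppressor → wire = (-2, 0)
  L2 seek_light: idle → wire stays (-2, 0)
  L3 align_heading: active, suppressor → wire = (2, -1)
  L4 avoid_obstacle: active, inhibitor → wire = none
  L5 escape: active, inhibitor → wire = none
  actuator = none
tick 2:
  L0 phototaxis: active, feeds wire = (0, -3)
  L1 back_away: active, suppressor → wire = (-2, 0)
  L2 seek_light: idle → wire stays (-2, 0)
  L3 align_heading: active, suppressor → wire = (2, -1)
  L4 avoid_obstacle: idle → wire stays (2, -1)
  L5 escape: idle → wire stays (2, -1)
  actuator = (2, -1)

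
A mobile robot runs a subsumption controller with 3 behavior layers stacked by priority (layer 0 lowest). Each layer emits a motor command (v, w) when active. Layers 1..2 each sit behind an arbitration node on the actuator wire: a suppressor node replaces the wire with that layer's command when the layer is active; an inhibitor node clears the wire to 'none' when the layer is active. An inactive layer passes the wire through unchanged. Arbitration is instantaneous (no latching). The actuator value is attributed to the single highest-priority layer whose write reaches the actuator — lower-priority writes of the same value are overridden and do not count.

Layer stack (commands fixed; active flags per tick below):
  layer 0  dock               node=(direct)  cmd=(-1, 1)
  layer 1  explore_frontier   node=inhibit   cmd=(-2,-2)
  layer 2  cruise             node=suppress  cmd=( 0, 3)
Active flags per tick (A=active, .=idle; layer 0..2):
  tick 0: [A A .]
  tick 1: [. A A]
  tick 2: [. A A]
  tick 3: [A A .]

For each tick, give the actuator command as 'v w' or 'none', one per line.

tick 0:
  [0] dock on; wire := (-1, 1)
  [1] explore_frontier on (inhibit); wire := none
  [2] cruise off; pass none
  output none
tick 1:
  [0] dock off; wire := none
  [1] explore_frontier on (inhibit); wire := none
  [2] cruise on (suppress); wire := (0, 3)
  output (0, 3)
tick 2:
  [0] dock off; wire := none
  [1] explore_frontier on (inhibit); wire := none
  [2] cruise on (suppress); wire := (0, 3)
  output (0, 3)
tick 3:
  [0] dock on; wire := (-1, 1)
  [1] explore_frontier on (inhibit); wire := none
  [2] cruise off; pass none
  output none

none
0 3
0 3
none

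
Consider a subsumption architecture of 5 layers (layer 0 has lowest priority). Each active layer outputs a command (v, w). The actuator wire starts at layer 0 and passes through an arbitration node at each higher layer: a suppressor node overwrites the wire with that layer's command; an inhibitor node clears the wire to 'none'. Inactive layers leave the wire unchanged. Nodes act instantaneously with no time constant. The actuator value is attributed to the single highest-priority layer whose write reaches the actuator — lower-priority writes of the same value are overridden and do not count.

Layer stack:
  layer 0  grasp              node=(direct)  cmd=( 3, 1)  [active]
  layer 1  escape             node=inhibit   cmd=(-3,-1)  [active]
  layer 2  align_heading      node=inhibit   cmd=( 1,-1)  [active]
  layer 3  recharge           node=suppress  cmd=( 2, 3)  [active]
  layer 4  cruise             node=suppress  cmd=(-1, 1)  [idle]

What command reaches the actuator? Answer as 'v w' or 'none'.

2 3

L0 grasp: active, feeds wire = (3, 1)
L1 escape: active, inhibitor → wire = none
L2 align_heading: active, inhibitor → wire = none
L3 recharge: active, suppressor → wire = (2, 3)
L4 cruise: idle → wire stays (2, 3)
actuator = (2, 3)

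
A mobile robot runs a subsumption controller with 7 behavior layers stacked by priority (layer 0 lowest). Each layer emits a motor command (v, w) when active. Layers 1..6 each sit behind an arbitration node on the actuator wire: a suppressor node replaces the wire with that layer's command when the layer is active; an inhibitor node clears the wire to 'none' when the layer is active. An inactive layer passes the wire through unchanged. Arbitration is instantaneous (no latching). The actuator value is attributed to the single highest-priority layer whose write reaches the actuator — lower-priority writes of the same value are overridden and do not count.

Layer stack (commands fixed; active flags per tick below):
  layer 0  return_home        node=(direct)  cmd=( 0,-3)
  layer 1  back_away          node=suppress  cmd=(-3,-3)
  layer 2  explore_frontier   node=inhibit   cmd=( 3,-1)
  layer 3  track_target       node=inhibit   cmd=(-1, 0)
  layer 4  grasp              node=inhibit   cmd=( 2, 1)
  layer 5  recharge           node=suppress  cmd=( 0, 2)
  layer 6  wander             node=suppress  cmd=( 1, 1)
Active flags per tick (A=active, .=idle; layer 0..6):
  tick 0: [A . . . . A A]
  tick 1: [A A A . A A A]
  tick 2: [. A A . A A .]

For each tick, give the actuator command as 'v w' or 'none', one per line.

tick 0:
  [0] return_home on; wire := (0, -3)
  [1] back_away off; pass (0, -3)
  [2] explore_frontier off; pass (0, -3)
  [3] track_target off; pass (0, -3)
  [4] grasp off; pass (0, -3)
  [5] recharge on (suppress); wire := (0, 2)
  [6] wander on (suppress); wire := (1, 1)
  output (1, 1)
tick 1:
  [0] return_home on; wire := (0, -3)
  [1] back_away on (suppress); wire := (-3, -3)
  [2] explore_frontier on (inhibit); wire := none
  [3] track_target off; pass none
  [4] grasp on (inhibit); wire := none
  [5] recharge on (suppress); wire := (0, 2)
  [6] wander on (suppress); wire := (1, 1)
  output (1, 1)
tick 2:
  [0] return_home off; wire := none
  [1] back_away on (suppress); wire := (-3, -3)
  [2] explore_frontier on (inhibit); wire := none
  [3] track_target off; pass none
  [4] grasp on (inhibit); wire := none
  [5] recharge on (suppress); wire := (0, 2)
  [6] wander off; pass (0, 2)
  output (0, 2)

1 1
1 1
0 2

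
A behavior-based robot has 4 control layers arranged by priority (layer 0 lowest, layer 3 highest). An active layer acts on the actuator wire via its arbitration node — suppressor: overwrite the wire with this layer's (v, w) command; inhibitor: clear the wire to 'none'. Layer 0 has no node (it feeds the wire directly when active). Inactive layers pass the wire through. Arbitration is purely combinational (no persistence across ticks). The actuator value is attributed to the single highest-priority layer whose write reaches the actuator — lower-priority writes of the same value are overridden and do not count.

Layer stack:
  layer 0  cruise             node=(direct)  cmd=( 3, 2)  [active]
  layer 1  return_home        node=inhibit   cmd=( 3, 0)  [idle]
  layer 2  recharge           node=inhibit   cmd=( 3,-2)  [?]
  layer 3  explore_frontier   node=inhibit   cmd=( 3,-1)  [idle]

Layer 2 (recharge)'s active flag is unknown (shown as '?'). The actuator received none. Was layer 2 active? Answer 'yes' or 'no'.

If layer 2 is active=yes:
  actuator would be none
If layer 2 is active=no:
  actuator would be (3, 2)
Observed none, so layer 2 was active.

yes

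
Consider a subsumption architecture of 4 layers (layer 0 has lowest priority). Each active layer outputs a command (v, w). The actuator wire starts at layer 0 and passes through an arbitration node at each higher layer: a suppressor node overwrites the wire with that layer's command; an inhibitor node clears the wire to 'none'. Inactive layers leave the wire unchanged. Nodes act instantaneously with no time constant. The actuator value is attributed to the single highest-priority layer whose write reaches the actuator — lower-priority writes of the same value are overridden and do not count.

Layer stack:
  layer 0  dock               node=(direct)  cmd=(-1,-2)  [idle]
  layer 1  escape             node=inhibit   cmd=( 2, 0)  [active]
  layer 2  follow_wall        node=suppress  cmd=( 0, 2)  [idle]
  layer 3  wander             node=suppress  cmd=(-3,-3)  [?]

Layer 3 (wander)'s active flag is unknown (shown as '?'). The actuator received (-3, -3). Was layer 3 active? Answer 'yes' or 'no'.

yes

If layer 3 is active=yes:
  actuator would be (-3, -3)
If layer 3 is active=no:
  actuator would be none
Observed (-3, -3), so layer 3 was active.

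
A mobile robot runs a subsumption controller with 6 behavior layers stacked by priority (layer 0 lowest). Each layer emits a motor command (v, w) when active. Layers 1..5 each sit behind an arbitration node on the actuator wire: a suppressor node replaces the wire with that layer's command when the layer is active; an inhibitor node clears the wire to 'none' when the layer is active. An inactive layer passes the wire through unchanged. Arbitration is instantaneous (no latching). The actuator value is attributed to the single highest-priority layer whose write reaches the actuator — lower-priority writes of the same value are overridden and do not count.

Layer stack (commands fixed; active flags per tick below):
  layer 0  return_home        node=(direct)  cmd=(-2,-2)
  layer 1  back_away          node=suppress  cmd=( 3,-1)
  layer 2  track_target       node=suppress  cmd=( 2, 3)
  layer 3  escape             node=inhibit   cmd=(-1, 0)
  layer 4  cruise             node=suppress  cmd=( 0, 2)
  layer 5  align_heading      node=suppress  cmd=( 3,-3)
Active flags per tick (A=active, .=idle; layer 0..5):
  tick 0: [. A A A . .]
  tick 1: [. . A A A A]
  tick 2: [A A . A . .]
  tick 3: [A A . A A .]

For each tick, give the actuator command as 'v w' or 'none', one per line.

tick 0:
  layer 0 (return_home) idle — none
  layer 1 (back_away) active — suppresses: (3, -1)
  layer 2 (track_target) active — suppresses: (2, 3)
  layer 3 (escape) active — inhibits: none
  layer 4 (cruise) idle — unchanged: none
  layer 5 (align_heading) idle — unchanged: none
  → actuator none
tick 1:
  layer 0 (return_home) idle — none
  layer 1 (back_away) idle — unchanged: none
  layer 2 (track_target) active — suppresses: (2, 3)
  layer 3 (escape) active — inhibits: none
  layer 4 (cruise) active — suppresses: (0, 2)
  layer 5 (align_heading) active — suppresses: (3, -3)
  → actuator (3, -3)
tick 2:
  layer 0 (return_home) active — direct: (-2, -2)
  layer 1 (back_away) active — suppresses: (3, -1)
  layer 2 (track_target) idle — unchanged: (3, -1)
  layer 3 (escape) active — inhibits: none
  layer 4 (cruise) idle — unchanged: none
  layer 5 (align_heading) idle — unchanged: none
  → actuator none
tick 3:
  layer 0 (return_home) active — direct: (-2, -2)
  layer 1 (back_away) active — suppresses: (3, -1)
  layer 2 (track_target) idle — unchanged: (3, -1)
  layer 3 (escape) active — inhibits: none
  layer 4 (cruise) active — suppresses: (0, 2)
  layer 5 (align_heading) idle — unchanged: (0, 2)
  → actuator (0, 2)

none
3 -3
none
0 2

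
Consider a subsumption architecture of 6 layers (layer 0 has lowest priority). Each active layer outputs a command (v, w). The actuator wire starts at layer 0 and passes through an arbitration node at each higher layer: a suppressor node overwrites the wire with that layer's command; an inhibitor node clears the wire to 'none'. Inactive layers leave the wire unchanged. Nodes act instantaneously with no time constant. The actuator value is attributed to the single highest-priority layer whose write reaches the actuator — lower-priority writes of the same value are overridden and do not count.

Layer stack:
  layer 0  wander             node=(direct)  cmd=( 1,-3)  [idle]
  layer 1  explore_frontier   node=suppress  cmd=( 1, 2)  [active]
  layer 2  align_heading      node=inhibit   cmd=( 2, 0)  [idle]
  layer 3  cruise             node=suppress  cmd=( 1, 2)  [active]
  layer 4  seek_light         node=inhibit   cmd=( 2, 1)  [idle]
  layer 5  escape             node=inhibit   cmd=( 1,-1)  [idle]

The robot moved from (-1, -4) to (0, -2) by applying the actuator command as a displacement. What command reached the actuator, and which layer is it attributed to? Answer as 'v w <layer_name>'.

displacement = (0, -2) − (-1, -4) = (1, 2)
[0] wander off; wire := none
[1] explore_frontier on (suppress); wire := (1, 2)
[2] align_heading off; pass (1, 2)
[3] cruise on (suppress); wire := (1, 2)
[4] seek_light off; pass (1, 2)
[5] escape off; pass (1, 2)
output (1, 2) — from layer 3 (cruise)

1 2 cruise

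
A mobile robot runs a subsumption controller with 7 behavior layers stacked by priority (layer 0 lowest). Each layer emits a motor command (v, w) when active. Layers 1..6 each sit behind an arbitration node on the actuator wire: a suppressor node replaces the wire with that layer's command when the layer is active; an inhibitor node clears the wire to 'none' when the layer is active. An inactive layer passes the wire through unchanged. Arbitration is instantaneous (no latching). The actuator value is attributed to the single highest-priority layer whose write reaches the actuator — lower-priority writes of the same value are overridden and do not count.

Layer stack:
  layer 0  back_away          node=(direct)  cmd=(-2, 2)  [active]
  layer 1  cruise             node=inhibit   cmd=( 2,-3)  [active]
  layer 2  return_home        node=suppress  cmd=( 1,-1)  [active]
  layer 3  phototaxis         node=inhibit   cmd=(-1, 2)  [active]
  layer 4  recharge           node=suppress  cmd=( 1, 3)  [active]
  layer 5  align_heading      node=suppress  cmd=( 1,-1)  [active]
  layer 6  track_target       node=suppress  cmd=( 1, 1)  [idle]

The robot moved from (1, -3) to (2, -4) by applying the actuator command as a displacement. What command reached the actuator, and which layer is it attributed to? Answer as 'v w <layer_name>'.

1 -1 align_heading

displacement = (2, -4) − (1, -3) = (1, -1)
[0] back_away on; wire := (-2, 2)
[1] cruise on (inhibit); wire := none
[2] return_home on (suppress); wire := (1, -1)
[3] phototaxis on (inhibit); wire := none
[4] recharge on (suppress); wire := (1, 3)
[5] align_heading on (suppress); wire := (1, -1)
[6] track_target off; pass (1, -1)
output (1, -1) — from layer 5 (align_heading)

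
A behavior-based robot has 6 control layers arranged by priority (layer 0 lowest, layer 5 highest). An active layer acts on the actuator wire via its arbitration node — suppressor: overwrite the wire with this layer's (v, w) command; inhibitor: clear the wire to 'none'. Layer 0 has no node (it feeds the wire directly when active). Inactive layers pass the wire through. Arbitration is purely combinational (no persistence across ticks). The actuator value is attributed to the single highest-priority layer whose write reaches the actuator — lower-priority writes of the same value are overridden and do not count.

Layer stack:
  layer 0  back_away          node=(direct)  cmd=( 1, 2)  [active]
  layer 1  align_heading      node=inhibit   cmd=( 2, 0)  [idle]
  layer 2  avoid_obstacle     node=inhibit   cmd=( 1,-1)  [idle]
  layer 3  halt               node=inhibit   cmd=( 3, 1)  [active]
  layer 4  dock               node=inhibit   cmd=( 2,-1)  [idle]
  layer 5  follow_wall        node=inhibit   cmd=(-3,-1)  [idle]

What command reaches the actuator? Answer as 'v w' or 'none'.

layer 0 (back_away) active — direct: (1, 2)
layer 1 (align_heading) idle — unchanged: (1, 2)
layer 2 (avoid_obstacle) idle — unchanged: (1, 2)
layer 3 (halt) active — inhibits: none
layer 4 (dock) idle — unchanged: none
layer 5 (follow_wall) idle — unchanged: none
→ actuator none

none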